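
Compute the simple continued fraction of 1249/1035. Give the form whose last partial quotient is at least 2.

[1; 4, 1, 5, 8, 1, 3]

1249 = 1·1035 + 214
1035 = 4·214 + 179
214 = 1·179 + 35
179 = 5·35 + 4
35 = 8·4 + 3
4 = 1·3 + 1
3 = 3·1 + 0  (stop)
So 1249/1035 = [1; 4, 1, 5, 8, 1, 3].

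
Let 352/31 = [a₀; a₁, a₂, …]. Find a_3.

352 = 11·31 + 11   →  a_0 = 11
31 = 2·11 + 9   →  a_1 = 2
11 = 1·9 + 2   →  a_2 = 1
9 = 4·2 + 1   →  a_3 = 4

4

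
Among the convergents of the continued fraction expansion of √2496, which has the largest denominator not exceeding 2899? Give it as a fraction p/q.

124850/2499

√2496 = [49; 1, 23, 1, 98, …] (period length 4).
Convergents:
  p_0/q_0 = 49/1
  p_1/q_1 = 50/1
  p_2/q_2 = 1199/24
  p_3/q_3 = 1249/25
  p_4/q_4 = 123601/2474
  p_5/q_5 = 124850/2499
  p_6/q_6 = 2995151/59951
q_5 = 2499 ≤ 2899 < 59951 = q_6, so the answer is 124850/2499.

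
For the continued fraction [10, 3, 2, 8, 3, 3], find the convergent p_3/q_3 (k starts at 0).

Using pₖ = aₖpₖ₋₁ + pₖ₋₂, qₖ = aₖqₖ₋₁ + qₖ₋₂ (with p₋₁=1, p₋₂=0, q₋₁=0, q₋₂=1):
  k=0: a=10, p=10, q=1
  k=1: a=3, p=31, q=3
  k=2: a=2, p=72, q=7
  k=3: a=8, p=607, q=59

607/59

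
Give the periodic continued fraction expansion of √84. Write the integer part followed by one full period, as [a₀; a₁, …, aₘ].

[9; 6, 18]

a₀ = ⌊√84⌋ = 9.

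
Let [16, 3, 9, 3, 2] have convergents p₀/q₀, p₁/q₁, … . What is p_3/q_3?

1420/87

Using pₖ = aₖpₖ₋₁ + pₖ₋₂, qₖ = aₖqₖ₋₁ + qₖ₋₂ (with p₋₁=1, p₋₂=0, q₋₁=0, q₋₂=1):
  k=0: a=16, p=16, q=1
  k=1: a=3, p=49, q=3
  k=2: a=9, p=457, q=28
  k=3: a=3, p=1420, q=87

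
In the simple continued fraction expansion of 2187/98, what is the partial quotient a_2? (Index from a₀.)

2187 = 22·98 + 31   →  a_0 = 22
98 = 3·31 + 5   →  a_1 = 3
31 = 6·5 + 1   →  a_2 = 6

6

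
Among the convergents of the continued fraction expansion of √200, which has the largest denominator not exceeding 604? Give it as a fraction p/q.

√200 = [14; 7, 28, …] (period length 2).
Convergents:
  p_0/q_0 = 14/1
  p_1/q_1 = 99/7
  p_2/q_2 = 2786/197
  p_3/q_3 = 19601/1386
q_2 = 197 ≤ 604 < 1386 = q_3, so the answer is 2786/197.

2786/197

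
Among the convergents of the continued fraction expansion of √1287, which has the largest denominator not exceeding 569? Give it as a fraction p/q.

√1287 = [35; 1, 6, 1, 70, …] (period length 4).
Convergents:
  p_0/q_0 = 35/1
  p_1/q_1 = 36/1
  p_2/q_2 = 251/7
  p_3/q_3 = 287/8
  p_4/q_4 = 20341/567
  p_5/q_5 = 20628/575
q_4 = 567 ≤ 569 < 575 = q_5, so the answer is 20341/567.

20341/567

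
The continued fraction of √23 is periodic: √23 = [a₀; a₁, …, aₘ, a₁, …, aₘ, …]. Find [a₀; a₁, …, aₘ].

[4; 1, 3, 1, 8]

a₀ = ⌊√23⌋ = 4.
With m₀=0, d₀=1 and mₖ₊₁ = dₖaₖ − mₖ, dₖ₊₁ = (n − mₖ₊₁²)/dₖ, aₖ₊₁ = ⌊(a₀+mₖ₊₁)/dₖ₊₁⌋:
  k=1: m=4, d=7, a=1
  k=2: m=3, d=2, a=3
  k=3: m=3, d=7, a=1
  k=4: m=4, d=1, a=8
d=1 and a=2a₀=8 at k=4, so the next step gives (m, d) = (4, 7) again — its k=1 value — and the period has length 4.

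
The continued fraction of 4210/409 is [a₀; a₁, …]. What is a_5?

4210 = 10·409 + 120   →  a_0 = 10
409 = 3·120 + 49   →  a_1 = 3
120 = 2·49 + 22   →  a_2 = 2
49 = 2·22 + 5   →  a_3 = 2
22 = 4·5 + 2   →  a_4 = 4
5 = 2·2 + 1   →  a_5 = 2

2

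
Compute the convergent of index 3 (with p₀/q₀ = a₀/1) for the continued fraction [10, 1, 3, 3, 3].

140/13

Using pₖ = aₖpₖ₋₁ + pₖ₋₂, qₖ = aₖqₖ₋₁ + qₖ₋₂ (with p₋₁=1, p₋₂=0, q₋₁=0, q₋₂=1):
  k=0: a=10, p=10, q=1
  k=1: a=1, p=11, q=1
  k=2: a=3, p=43, q=4
  k=3: a=3, p=140, q=13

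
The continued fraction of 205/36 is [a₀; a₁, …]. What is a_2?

205 = 5·36 + 25   →  a_0 = 5
36 = 1·25 + 11   →  a_1 = 1
25 = 2·11 + 3   →  a_2 = 2

2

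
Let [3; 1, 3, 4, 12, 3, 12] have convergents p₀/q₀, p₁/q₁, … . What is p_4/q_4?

783/208

Using pₖ = aₖpₖ₋₁ + pₖ₋₂, qₖ = aₖqₖ₋₁ + qₖ₋₂ (with p₋₁=1, p₋₂=0, q₋₁=0, q₋₂=1):
  k=0: a=3, p=3, q=1
  k=1: a=1, p=4, q=1
  k=2: a=3, p=15, q=4
  k=3: a=4, p=64, q=17
  k=4: a=12, p=783, q=208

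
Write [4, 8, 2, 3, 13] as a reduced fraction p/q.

3229/784

Fold from the inside: start with 13/1.
  3 + 1/13 = 40/13
  2 + 13/40 = 93/40
  8 + 40/93 = 784/93
  4 + 93/784 = 3229/784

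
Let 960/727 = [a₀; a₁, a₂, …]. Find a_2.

8

960 = 1·727 + 233   →  a_0 = 1
727 = 3·233 + 28   →  a_1 = 3
233 = 8·28 + 9   →  a_2 = 8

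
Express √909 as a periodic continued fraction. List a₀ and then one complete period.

[30; 6, 1, 2, 6, 2, 1, 6, 60]

a₀ = ⌊√909⌋ = 30.
With m₀=0, d₀=1 and mₖ₊₁ = dₖaₖ − mₖ, dₖ₊₁ = (n − mₖ₊₁²)/dₖ, aₖ₊₁ = ⌊(a₀+mₖ₊₁)/dₖ₊₁⌋:
  k=1: m=30, d=9, a=6
  k=2: m=24, d=37, a=1
  k=3: m=13, d=20, a=2
  k=4: m=27, d=9, a=6
  k=5: m=27, d=20, a=2
  k=6: m=13, d=37, a=1
  k=7: m=24, d=9, a=6
  k=8: m=30, d=1, a=60
d=1 and a=2a₀=60 at k=8, so the next step gives (m, d) = (30, 9) again — its k=1 value — and the period has length 8.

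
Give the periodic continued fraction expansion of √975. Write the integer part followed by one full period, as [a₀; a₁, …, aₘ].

a₀ = ⌊√975⌋ = 31.
With m₀=0, d₀=1 and mₖ₊₁ = dₖaₖ − mₖ, dₖ₊₁ = (n − mₖ₊₁²)/dₖ, aₖ₊₁ = ⌊(a₀+mₖ₊₁)/dₖ₊₁⌋:
  k=1: m=31, d=14, a=4
  k=2: m=25, d=25, a=2
  k=3: m=25, d=14, a=4
  k=4: m=31, d=1, a=62
d=1 and a=2a₀=62 at k=4, so the next step gives (m, d) = (31, 14) again — its k=1 value — and the period has length 4.

[31; 4, 2, 4, 62]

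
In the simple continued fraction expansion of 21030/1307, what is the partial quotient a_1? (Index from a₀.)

21030 = 16·1307 + 118   →  a_0 = 16
1307 = 11·118 + 9   →  a_1 = 11

11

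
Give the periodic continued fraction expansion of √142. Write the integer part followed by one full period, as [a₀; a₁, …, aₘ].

[11; 1, 10, 1, 22]

a₀ = ⌊√142⌋ = 11.
With m₀=0, d₀=1 and mₖ₊₁ = dₖaₖ − mₖ, dₖ₊₁ = (n − mₖ₊₁²)/dₖ, aₖ₊₁ = ⌊(a₀+mₖ₊₁)/dₖ₊₁⌋:
  k=1: m=11, d=21, a=1
  k=2: m=10, d=2, a=10
  k=3: m=10, d=21, a=1
  k=4: m=11, d=1, a=22
d=1 and a=2a₀=22 at k=4, so the next step gives (m, d) = (11, 21) again — its k=1 value — and the period has length 4.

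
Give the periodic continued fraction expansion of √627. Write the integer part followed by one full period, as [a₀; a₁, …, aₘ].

[25; 25, 50]

a₀ = ⌊√627⌋ = 25.
With m₀=0, d₀=1 and mₖ₊₁ = dₖaₖ − mₖ, dₖ₊₁ = (n − mₖ₊₁²)/dₖ, aₖ₊₁ = ⌊(a₀+mₖ₊₁)/dₖ₊₁⌋:
  k=1: m=25, d=2, a=25
  k=2: m=25, d=1, a=50
d=1 and a=2a₀=50 at k=2, so the next step gives (m, d) = (25, 2) again — its k=1 value — and the period has length 2.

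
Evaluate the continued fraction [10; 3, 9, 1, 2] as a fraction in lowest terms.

Using pₖ = aₖpₖ₋₁ + pₖ₋₂ and qₖ = aₖqₖ₋₁ + qₖ₋₂:
  k=0: a=10, p=10, q=1
  k=1: a=3, p=31, q=3
  k=2: a=9, p=289, q=28
  k=3: a=1, p=320, q=31
  k=4: a=2, p=929, q=90

929/90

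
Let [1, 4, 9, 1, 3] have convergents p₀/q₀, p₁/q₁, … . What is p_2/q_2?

46/37

Using pₖ = aₖpₖ₋₁ + pₖ₋₂, qₖ = aₖqₖ₋₁ + qₖ₋₂ (with p₋₁=1, p₋₂=0, q₋₁=0, q₋₂=1):
  k=0: a=1, p=1, q=1
  k=1: a=4, p=5, q=4
  k=2: a=9, p=46, q=37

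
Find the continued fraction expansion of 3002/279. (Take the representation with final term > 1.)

[10; 1, 3, 6, 11]

3002 = 10×279 + 212
279 = 1×212 + 67
212 = 3×67 + 11
67 = 6×11 + 1
11 = 11×1 + 0  (stop)
So 3002/279 = [10; 1, 3, 6, 11].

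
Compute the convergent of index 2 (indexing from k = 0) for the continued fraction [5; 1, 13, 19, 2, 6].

Using pₖ = aₖpₖ₋₁ + pₖ₋₂, qₖ = aₖqₖ₋₁ + qₖ₋₂ (with p₋₁=1, p₋₂=0, q₋₁=0, q₋₂=1):
  k=0: a=5, p=5, q=1
  k=1: a=1, p=6, q=1
  k=2: a=13, p=83, q=14

83/14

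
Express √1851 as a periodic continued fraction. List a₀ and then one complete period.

a₀ = ⌊√1851⌋ = 43.
With m₀=0, d₀=1 and mₖ₊₁ = dₖaₖ − mₖ, dₖ₊₁ = (n − mₖ₊₁²)/dₖ, aₖ₊₁ = ⌊(a₀+mₖ₊₁)/dₖ₊₁⌋:
  k=1: m=43, d=2, a=43
  k=2: m=43, d=1, a=86
d=1 and a=2a₀=86 at k=2, so the next step gives (m, d) = (43, 2) again — its k=1 value — and the period has length 2.

[43; 43, 86]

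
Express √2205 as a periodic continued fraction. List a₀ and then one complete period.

a₀ = ⌊√2205⌋ = 46.

[46; 1, 22, 2, 22, 1, 92]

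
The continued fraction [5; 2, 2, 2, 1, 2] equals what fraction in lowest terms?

249/46

Fold from the inside: start with 2/1.
  1 + 1/2 = 3/2
  2 + 2/3 = 8/3
  2 + 3/8 = 19/8
  2 + 8/19 = 46/19
  5 + 19/46 = 249/46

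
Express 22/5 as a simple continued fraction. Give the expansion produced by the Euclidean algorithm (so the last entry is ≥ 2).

[4; 2, 2]

22 = 4·5 + 2
5 = 2·2 + 1
2 = 2·1 + 0  (stop)
So 22/5 = [4; 2, 2].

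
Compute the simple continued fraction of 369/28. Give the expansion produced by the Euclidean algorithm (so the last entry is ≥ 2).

[13; 5, 1, 1, 2]

369 = 13*28 + 5
28 = 5*5 + 3
5 = 1*3 + 2
3 = 1*2 + 1
2 = 2*1 + 0  (stop)
So 369/28 = [13; 5, 1, 1, 2].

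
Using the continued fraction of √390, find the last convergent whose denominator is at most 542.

√390 = [19; 1, 2, 1, 38, …] (period length 4).
Convergents:
  p_0/q_0 = 19/1
  p_1/q_1 = 20/1
  p_2/q_2 = 59/3
  p_3/q_3 = 79/4
  p_4/q_4 = 3061/155
  p_5/q_5 = 3140/159
  p_6/q_6 = 9341/473
  p_7/q_7 = 12481/632
q_6 = 473 ≤ 542 < 632 = q_7, so the answer is 9341/473.

9341/473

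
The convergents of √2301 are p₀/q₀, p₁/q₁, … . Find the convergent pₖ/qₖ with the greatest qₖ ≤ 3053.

145777/3039

√2301 = [47; 1, 30, 1, 94, …] (period length 4).
Convergents:
  p_0/q_0 = 47/1
  p_1/q_1 = 48/1
  p_2/q_2 = 1487/31
  p_3/q_3 = 1535/32
  p_4/q_4 = 145777/3039
  p_5/q_5 = 147312/3071
q_4 = 3039 ≤ 3053 < 3071 = q_5, so the answer is 145777/3039.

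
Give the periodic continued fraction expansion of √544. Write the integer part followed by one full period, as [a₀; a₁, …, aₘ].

a₀ = ⌊√544⌋ = 23.
With m₀=0, d₀=1 and mₖ₊₁ = dₖaₖ − mₖ, dₖ₊₁ = (n − mₖ₊₁²)/dₖ, aₖ₊₁ = ⌊(a₀+mₖ₊₁)/dₖ₊₁⌋:
  k=1: m=23, d=15, a=3
  k=2: m=22, d=4, a=11
  k=3: m=22, d=15, a=3
  k=4: m=23, d=1, a=46
d=1 and a=2a₀=46 at k=4, so the next step gives (m, d) = (23, 15) again — its k=1 value — and the period has length 4.

[23; 3, 11, 3, 46]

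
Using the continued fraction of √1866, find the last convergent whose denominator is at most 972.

√1866 = [43; 5, 14, 5, 86, …] (period length 4).
Convergents:
  p_0/q_0 = 43/1
  p_1/q_1 = 216/5
  p_2/q_2 = 3067/71
  p_3/q_3 = 15551/360
  p_4/q_4 = 1340453/31031
q_3 = 360 ≤ 972 < 31031 = q_4, so the answer is 15551/360.

15551/360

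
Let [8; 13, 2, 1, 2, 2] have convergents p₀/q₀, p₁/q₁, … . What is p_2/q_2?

218/27

Using pₖ = aₖpₖ₋₁ + pₖ₋₂, qₖ = aₖqₖ₋₁ + qₖ₋₂ (with p₋₁=1, p₋₂=0, q₋₁=0, q₋₂=1):
  k=0: a=8, p=8, q=1
  k=1: a=13, p=105, q=13
  k=2: a=2, p=218, q=27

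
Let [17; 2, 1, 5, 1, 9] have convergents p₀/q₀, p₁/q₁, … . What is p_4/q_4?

347/20

Using pₖ = aₖpₖ₋₁ + pₖ₋₂, qₖ = aₖqₖ₋₁ + qₖ₋₂ (with p₋₁=1, p₋₂=0, q₋₁=0, q₋₂=1):
  k=0: a=17, p=17, q=1
  k=1: a=2, p=35, q=2
  k=2: a=1, p=52, q=3
  k=3: a=5, p=295, q=17
  k=4: a=1, p=347, q=20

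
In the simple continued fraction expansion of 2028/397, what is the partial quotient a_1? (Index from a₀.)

2028 = 5·397 + 43   →  a_0 = 5
397 = 9·43 + 10   →  a_1 = 9

9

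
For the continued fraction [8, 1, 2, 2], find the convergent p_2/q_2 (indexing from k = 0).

26/3

Using pₖ = aₖpₖ₋₁ + pₖ₋₂, qₖ = aₖqₖ₋₁ + qₖ₋₂ (with p₋₁=1, p₋₂=0, q₋₁=0, q₋₂=1):
  k=0: a=8, p=8, q=1
  k=1: a=1, p=9, q=1
  k=2: a=2, p=26, q=3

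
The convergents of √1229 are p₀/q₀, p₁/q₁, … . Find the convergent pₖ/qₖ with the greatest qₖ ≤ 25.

√1229 = [35; 17, 1, 1, 17, 70, …] (period length 5).
Convergents:
  p_0/q_0 = 35/1
  p_1/q_1 = 596/17
  p_2/q_2 = 631/18
  p_3/q_3 = 1227/35
q_2 = 18 ≤ 25 < 35 = q_3, so the answer is 631/18.

631/18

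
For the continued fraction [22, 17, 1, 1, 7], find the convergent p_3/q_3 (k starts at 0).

772/35

Using pₖ = aₖpₖ₋₁ + pₖ₋₂, qₖ = aₖqₖ₋₁ + qₖ₋₂ (with p₋₁=1, p₋₂=0, q₋₁=0, q₋₂=1):
  k=0: a=22, p=22, q=1
  k=1: a=17, p=375, q=17
  k=2: a=1, p=397, q=18
  k=3: a=1, p=772, q=35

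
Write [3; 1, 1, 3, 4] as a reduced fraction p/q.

Fold from the inside: start with 4/1.
  3 + 1/4 = 13/4
  1 + 4/13 = 17/13
  1 + 13/17 = 30/17
  3 + 17/30 = 107/30

107/30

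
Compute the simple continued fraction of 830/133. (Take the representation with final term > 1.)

830 = 6·133 + 32
133 = 4·32 + 5
32 = 6·5 + 2
5 = 2·2 + 1
2 = 2·1 + 0  (stop)
So 830/133 = [6; 4, 6, 2, 2].

[6; 4, 6, 2, 2]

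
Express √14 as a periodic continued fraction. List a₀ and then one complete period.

[3; 1, 2, 1, 6]

a₀ = ⌊√14⌋ = 3.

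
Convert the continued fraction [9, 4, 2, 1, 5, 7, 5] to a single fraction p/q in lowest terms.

Using pₖ = aₖpₖ₋₁ + pₖ₋₂ and qₖ = aₖqₖ₋₁ + qₖ₋₂:
  k=0: a=9, p=9, q=1
  k=1: a=4, p=37, q=4
  k=2: a=2, p=83, q=9
  k=3: a=1, p=120, q=13
  k=4: a=5, p=683, q=74
  k=5: a=7, p=4901, q=531
  k=6: a=5, p=25188, q=2729

25188/2729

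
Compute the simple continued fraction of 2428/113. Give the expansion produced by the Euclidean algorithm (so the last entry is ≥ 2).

2428 = 21×113 + 55
113 = 2×55 + 3
55 = 18×3 + 1
3 = 3×1 + 0  (stop)
So 2428/113 = [21; 2, 18, 3].

[21; 2, 18, 3]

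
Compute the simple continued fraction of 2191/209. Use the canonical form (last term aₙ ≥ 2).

2191 = 10·209 + 101
209 = 2·101 + 7
101 = 14·7 + 3
7 = 2·3 + 1
3 = 3·1 + 0  (stop)
So 2191/209 = [10; 2, 14, 2, 3].

[10; 2, 14, 2, 3]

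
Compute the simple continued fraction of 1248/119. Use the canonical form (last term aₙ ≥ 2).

1248 = 10·119 + 58
119 = 2·58 + 3
58 = 19·3 + 1
3 = 3·1 + 0  (stop)
So 1248/119 = [10; 2, 19, 3].

[10; 2, 19, 3]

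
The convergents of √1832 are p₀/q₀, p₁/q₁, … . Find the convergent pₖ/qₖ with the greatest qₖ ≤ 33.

√1832 = [42; 1, 4, 21, 4, 1, 84, …] (period length 6).
Convergents:
  p_0/q_0 = 42/1
  p_1/q_1 = 43/1
  p_2/q_2 = 214/5
  p_3/q_3 = 4537/106
q_2 = 5 ≤ 33 < 106 = q_3, so the answer is 214/5.

214/5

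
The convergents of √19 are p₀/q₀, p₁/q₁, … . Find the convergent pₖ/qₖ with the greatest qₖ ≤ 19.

61/14

√19 = [4; 2, 1, 3, 1, 2, 8, …] (period length 6).
Convergents:
  p_0/q_0 = 4/1
  p_1/q_1 = 9/2
  p_2/q_2 = 13/3
  p_3/q_3 = 48/11
  p_4/q_4 = 61/14
  p_5/q_5 = 170/39
q_4 = 14 ≤ 19 < 39 = q_5, so the answer is 61/14.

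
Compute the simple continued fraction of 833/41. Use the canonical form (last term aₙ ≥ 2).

[20; 3, 6, 2]

833 = 20*41 + 13
41 = 3*13 + 2
13 = 6*2 + 1
2 = 2*1 + 0  (stop)
So 833/41 = [20; 3, 6, 2].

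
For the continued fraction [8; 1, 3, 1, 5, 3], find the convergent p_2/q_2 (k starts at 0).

35/4

Using pₖ = aₖpₖ₋₁ + pₖ₋₂, qₖ = aₖqₖ₋₁ + qₖ₋₂ (with p₋₁=1, p₋₂=0, q₋₁=0, q₋₂=1):
  k=0: a=8, p=8, q=1
  k=1: a=1, p=9, q=1
  k=2: a=3, p=35, q=4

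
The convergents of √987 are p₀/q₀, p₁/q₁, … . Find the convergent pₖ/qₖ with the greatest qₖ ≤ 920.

23531/749

√987 = [31; 2, 2, 2, 62, …] (period length 4).
Convergents:
  p_0/q_0 = 31/1
  p_1/q_1 = 63/2
  p_2/q_2 = 157/5
  p_3/q_3 = 377/12
  p_4/q_4 = 23531/749
  p_5/q_5 = 47439/1510
q_4 = 749 ≤ 920 < 1510 = q_5, so the answer is 23531/749.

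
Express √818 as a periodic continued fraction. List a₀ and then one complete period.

[28; 1, 1, 1, 1, 56]

a₀ = ⌊√818⌋ = 28.
With m₀=0, d₀=1 and mₖ₊₁ = dₖaₖ − mₖ, dₖ₊₁ = (n − mₖ₊₁²)/dₖ, aₖ₊₁ = ⌊(a₀+mₖ₊₁)/dₖ₊₁⌋:
  k=1: m=28, d=34, a=1
  k=2: m=6, d=23, a=1
  k=3: m=17, d=23, a=1
  k=4: m=6, d=34, a=1
  k=5: m=28, d=1, a=56
d=1 and a=2a₀=56 at k=5, so the next step gives (m, d) = (28, 34) again — its k=1 value — and the period has length 5.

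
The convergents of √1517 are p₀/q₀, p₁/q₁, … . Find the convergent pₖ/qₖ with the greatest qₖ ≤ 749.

√1517 = [38; 1, 18, 2, 18, 1, 76, …] (period length 6).
Convergents:
  p_0/q_0 = 38/1
  p_1/q_1 = 39/1
  p_2/q_2 = 740/19
  p_3/q_3 = 1519/39
  p_4/q_4 = 28082/721
  p_5/q_5 = 29601/760
q_4 = 721 ≤ 749 < 760 = q_5, so the answer is 28082/721.

28082/721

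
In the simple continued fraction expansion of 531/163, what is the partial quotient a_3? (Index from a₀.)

7

531 = 3·163 + 42   →  a_0 = 3
163 = 3·42 + 37   →  a_1 = 3
42 = 1·37 + 5   →  a_2 = 1
37 = 7·5 + 2   →  a_3 = 7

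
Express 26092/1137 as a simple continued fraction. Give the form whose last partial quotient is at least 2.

[22; 1, 18, 3, 1, 2, 5]

26092 = 22*1137 + 1078
1137 = 1*1078 + 59
1078 = 18*59 + 16
59 = 3*16 + 11
16 = 1*11 + 5
11 = 2*5 + 1
5 = 5*1 + 0  (stop)
So 26092/1137 = [22; 1, 18, 3, 1, 2, 5].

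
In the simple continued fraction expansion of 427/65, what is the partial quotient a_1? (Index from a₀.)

427 = 6·65 + 37   →  a_0 = 6
65 = 1·37 + 28   →  a_1 = 1

1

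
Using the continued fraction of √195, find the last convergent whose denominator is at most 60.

√195 = [13; 1, 26, …] (period length 2).
Convergents:
  p_0/q_0 = 13/1
  p_1/q_1 = 14/1
  p_2/q_2 = 377/27
  p_3/q_3 = 391/28
  p_4/q_4 = 10543/755
q_3 = 28 ≤ 60 < 755 = q_4, so the answer is 391/28.

391/28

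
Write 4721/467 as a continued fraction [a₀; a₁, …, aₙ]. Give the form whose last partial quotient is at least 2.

[10; 9, 6, 2, 1, 2]

4721 = 10*467 + 51
467 = 9*51 + 8
51 = 6*8 + 3
8 = 2*3 + 2
3 = 1*2 + 1
2 = 2*1 + 0  (stop)
So 4721/467 = [10; 9, 6, 2, 1, 2].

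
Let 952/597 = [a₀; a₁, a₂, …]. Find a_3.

952 = 1·597 + 355   →  a_0 = 1
597 = 1·355 + 242   →  a_1 = 1
355 = 1·242 + 113   →  a_2 = 1
242 = 2·113 + 16   →  a_3 = 2

2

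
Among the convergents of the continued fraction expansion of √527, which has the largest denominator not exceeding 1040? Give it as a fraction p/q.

√527 = [22; 1, 21, 1, 44, …] (period length 4).
Convergents:
  p_0/q_0 = 22/1
  p_1/q_1 = 23/1
  p_2/q_2 = 505/22
  p_3/q_3 = 528/23
  p_4/q_4 = 23737/1034
  p_5/q_5 = 24265/1057
q_4 = 1034 ≤ 1040 < 1057 = q_5, so the answer is 23737/1034.

23737/1034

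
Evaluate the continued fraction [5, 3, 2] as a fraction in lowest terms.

37/7

Using pₖ = aₖpₖ₋₁ + pₖ₋₂ and qₖ = aₖqₖ₋₁ + qₖ₋₂:
  k=0: a=5, p=5, q=1
  k=1: a=3, p=16, q=3
  k=2: a=2, p=37, q=7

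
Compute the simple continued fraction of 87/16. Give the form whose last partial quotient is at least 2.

[5; 2, 3, 2]

87 = 5·16 + 7
16 = 2·7 + 2
7 = 3·2 + 1
2 = 2·1 + 0  (stop)
So 87/16 = [5; 2, 3, 2].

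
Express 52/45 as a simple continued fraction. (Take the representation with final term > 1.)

52 = 1*45 + 7
45 = 6*7 + 3
7 = 2*3 + 1
3 = 3*1 + 0  (stop)
So 52/45 = [1; 6, 2, 3].

[1; 6, 2, 3]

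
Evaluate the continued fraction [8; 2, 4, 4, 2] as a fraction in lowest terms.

Fold from the inside: start with 2/1.
  4 + 1/2 = 9/2
  4 + 2/9 = 38/9
  2 + 9/38 = 85/38
  8 + 38/85 = 718/85

718/85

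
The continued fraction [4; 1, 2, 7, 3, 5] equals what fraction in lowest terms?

1718/367

Fold from the inside: start with 5/1.
  3 + 1/5 = 16/5
  7 + 5/16 = 117/16
  2 + 16/117 = 250/117
  1 + 117/250 = 367/250
  4 + 250/367 = 1718/367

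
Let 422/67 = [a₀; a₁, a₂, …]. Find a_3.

422 = 6·67 + 20   →  a_0 = 6
67 = 3·20 + 7   →  a_1 = 3
20 = 2·7 + 6   →  a_2 = 2
7 = 1·6 + 1   →  a_3 = 1

1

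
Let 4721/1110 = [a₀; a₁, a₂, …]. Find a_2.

4721 = 4·1110 + 281   →  a_0 = 4
1110 = 3·281 + 267   →  a_1 = 3
281 = 1·267 + 14   →  a_2 = 1

1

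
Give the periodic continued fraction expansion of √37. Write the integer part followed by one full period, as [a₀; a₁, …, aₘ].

[6; 12]

a₀ = ⌊√37⌋ = 6.
With m₀=0, d₀=1 and mₖ₊₁ = dₖaₖ − mₖ, dₖ₊₁ = (n − mₖ₊₁²)/dₖ, aₖ₊₁ = ⌊(a₀+mₖ₊₁)/dₖ₊₁⌋:
  k=1: m=6, d=1, a=12
d=1 and a=2a₀=12 at k=1, so the next step gives (m, d) = (6, 1) again — its k=1 value — and the period has length 1.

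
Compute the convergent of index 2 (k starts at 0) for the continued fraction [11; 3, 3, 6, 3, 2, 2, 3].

Using pₖ = aₖpₖ₋₁ + pₖ₋₂, qₖ = aₖqₖ₋₁ + qₖ₋₂ (with p₋₁=1, p₋₂=0, q₋₁=0, q₋₂=1):
  k=0: a=11, p=11, q=1
  k=1: a=3, p=34, q=3
  k=2: a=3, p=113, q=10

113/10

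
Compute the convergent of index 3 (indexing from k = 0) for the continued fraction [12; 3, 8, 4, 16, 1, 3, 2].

1269/103

Using pₖ = aₖpₖ₋₁ + pₖ₋₂, qₖ = aₖqₖ₋₁ + qₖ₋₂ (with p₋₁=1, p₋₂=0, q₋₁=0, q₋₂=1):
  k=0: a=12, p=12, q=1
  k=1: a=3, p=37, q=3
  k=2: a=8, p=308, q=25
  k=3: a=4, p=1269, q=103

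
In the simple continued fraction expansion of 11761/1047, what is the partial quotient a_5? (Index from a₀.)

2

11761 = 11·1047 + 244   →  a_0 = 11
1047 = 4·244 + 71   →  a_1 = 4
244 = 3·71 + 31   →  a_2 = 3
71 = 2·31 + 9   →  a_3 = 2
31 = 3·9 + 4   →  a_4 = 3
9 = 2·4 + 1   →  a_5 = 2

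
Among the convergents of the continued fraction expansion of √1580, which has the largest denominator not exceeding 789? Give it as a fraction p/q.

√1580 = [39; 1, 2, 1, 78, …] (period length 4).
Convergents:
  p_0/q_0 = 39/1
  p_1/q_1 = 40/1
  p_2/q_2 = 119/3
  p_3/q_3 = 159/4
  p_4/q_4 = 12521/315
  p_5/q_5 = 12680/319
  p_6/q_6 = 37881/953
q_5 = 319 ≤ 789 < 953 = q_6, so the answer is 12680/319.

12680/319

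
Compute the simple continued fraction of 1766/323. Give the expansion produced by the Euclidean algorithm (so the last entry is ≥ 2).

1766 = 5*323 + 151
323 = 2*151 + 21
151 = 7*21 + 4
21 = 5*4 + 1
4 = 4*1 + 0  (stop)
So 1766/323 = [5; 2, 7, 5, 4].

[5; 2, 7, 5, 4]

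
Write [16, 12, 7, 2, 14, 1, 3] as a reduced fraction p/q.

Fold from the inside: start with 3/1.
  1 + 1/3 = 4/3
  14 + 3/4 = 59/4
  2 + 4/59 = 122/59
  7 + 59/122 = 913/122
  12 + 122/913 = 11078/913
  16 + 913/11078 = 178161/11078

178161/11078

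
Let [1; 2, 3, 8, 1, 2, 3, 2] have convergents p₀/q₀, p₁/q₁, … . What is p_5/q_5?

Using pₖ = aₖpₖ₋₁ + pₖ₋₂, qₖ = aₖqₖ₋₁ + qₖ₋₂ (with p₋₁=1, p₋₂=0, q₋₁=0, q₋₂=1):
  k=0: a=1, p=1, q=1
  k=1: a=2, p=3, q=2
  k=2: a=3, p=10, q=7
  k=3: a=8, p=83, q=58
  k=4: a=1, p=93, q=65
  k=5: a=2, p=269, q=188

269/188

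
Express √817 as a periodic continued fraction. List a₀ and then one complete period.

a₀ = ⌊√817⌋ = 28.
With m₀=0, d₀=1 and mₖ₊₁ = dₖaₖ − mₖ, dₖ₊₁ = (n − mₖ₊₁²)/dₖ, aₖ₊₁ = ⌊(a₀+mₖ₊₁)/dₖ₊₁⌋:
  k=1: m=28, d=33, a=1
  k=2: m=5, d=24, a=1
  k=3: m=19, d=19, a=2
  k=4: m=19, d=24, a=1
  k=5: m=5, d=33, a=1
  k=6: m=28, d=1, a=56
d=1 and a=2a₀=56 at k=6, so the next step gives (m, d) = (28, 33) again — its k=1 value — and the period has length 6.

[28; 1, 1, 2, 1, 1, 56]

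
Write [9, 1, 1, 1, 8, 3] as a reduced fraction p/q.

Fold from the inside: start with 3/1.
  8 + 1/3 = 25/3
  1 + 3/25 = 28/25
  1 + 25/28 = 53/28
  1 + 28/53 = 81/53
  9 + 53/81 = 782/81

782/81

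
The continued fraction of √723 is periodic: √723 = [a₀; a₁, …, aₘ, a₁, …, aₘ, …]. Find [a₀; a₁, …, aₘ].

[26; 1, 7, 1, 52]

a₀ = ⌊√723⌋ = 26.
With m₀=0, d₀=1 and mₖ₊₁ = dₖaₖ − mₖ, dₖ₊₁ = (n − mₖ₊₁²)/dₖ, aₖ₊₁ = ⌊(a₀+mₖ₊₁)/dₖ₊₁⌋:
  k=1: m=26, d=47, a=1
  k=2: m=21, d=6, a=7
  k=3: m=21, d=47, a=1
  k=4: m=26, d=1, a=52
d=1 and a=2a₀=52 at k=4, so the next step gives (m, d) = (26, 47) again — its k=1 value — and the period has length 4.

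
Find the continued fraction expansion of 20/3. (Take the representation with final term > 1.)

[6; 1, 2]

20 = 6×3 + 2
3 = 1×2 + 1
2 = 2×1 + 0  (stop)
So 20/3 = [6; 1, 2].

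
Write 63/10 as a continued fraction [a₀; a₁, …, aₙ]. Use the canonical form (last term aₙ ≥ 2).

[6; 3, 3]

63 = 6×10 + 3
10 = 3×3 + 1
3 = 3×1 + 0  (stop)
So 63/10 = [6; 3, 3].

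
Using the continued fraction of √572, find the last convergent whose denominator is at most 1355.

13752/575

√572 = [23; 1, 10, 1, 46, …] (period length 4).
Convergents:
  p_0/q_0 = 23/1
  p_1/q_1 = 24/1
  p_2/q_2 = 263/11
  p_3/q_3 = 287/12
  p_4/q_4 = 13465/563
  p_5/q_5 = 13752/575
  p_6/q_6 = 150985/6313
q_5 = 575 ≤ 1355 < 6313 = q_6, so the answer is 13752/575.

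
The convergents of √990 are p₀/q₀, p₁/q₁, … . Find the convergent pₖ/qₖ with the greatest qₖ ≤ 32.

√990 = [31; 2, 6, 2, 62, …] (period length 4).
Convergents:
  p_0/q_0 = 31/1
  p_1/q_1 = 63/2
  p_2/q_2 = 409/13
  p_3/q_3 = 881/28
  p_4/q_4 = 55031/1749
q_3 = 28 ≤ 32 < 1749 = q_4, so the answer is 881/28.

881/28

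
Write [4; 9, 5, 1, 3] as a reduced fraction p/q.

Fold from the inside: start with 3/1.
  1 + 1/3 = 4/3
  5 + 3/4 = 23/4
  9 + 4/23 = 211/23
  4 + 23/211 = 867/211

867/211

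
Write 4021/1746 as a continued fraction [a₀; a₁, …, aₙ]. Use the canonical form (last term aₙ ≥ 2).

4021 = 2·1746 + 529
1746 = 3·529 + 159
529 = 3·159 + 52
159 = 3·52 + 3
52 = 17·3 + 1
3 = 3·1 + 0  (stop)
So 4021/1746 = [2; 3, 3, 3, 17, 3].

[2; 3, 3, 3, 17, 3]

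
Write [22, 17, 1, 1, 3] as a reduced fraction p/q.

2713/123

Using pₖ = aₖpₖ₋₁ + pₖ₋₂ and qₖ = aₖqₖ₋₁ + qₖ₋₂:
  k=0: a=22, p=22, q=1
  k=1: a=17, p=375, q=17
  k=2: a=1, p=397, q=18
  k=3: a=1, p=772, q=35
  k=4: a=3, p=2713, q=123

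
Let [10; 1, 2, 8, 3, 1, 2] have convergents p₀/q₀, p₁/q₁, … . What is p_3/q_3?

267/25

Using pₖ = aₖpₖ₋₁ + pₖ₋₂, qₖ = aₖqₖ₋₁ + qₖ₋₂ (with p₋₁=1, p₋₂=0, q₋₁=0, q₋₂=1):
  k=0: a=10, p=10, q=1
  k=1: a=1, p=11, q=1
  k=2: a=2, p=32, q=3
  k=3: a=8, p=267, q=25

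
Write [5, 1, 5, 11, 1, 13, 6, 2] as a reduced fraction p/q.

Using pₖ = aₖpₖ₋₁ + pₖ₋₂ and qₖ = aₖqₖ₋₁ + qₖ₋₂:
  k=0: a=5, p=5, q=1
  k=1: a=1, p=6, q=1
  k=2: a=5, p=35, q=6
  k=3: a=11, p=391, q=67
  k=4: a=1, p=426, q=73
  k=5: a=13, p=5929, q=1016
  k=6: a=6, p=36000, q=6169
  k=7: a=2, p=77929, q=13354

77929/13354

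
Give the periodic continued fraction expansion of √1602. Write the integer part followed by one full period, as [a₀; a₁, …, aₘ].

[40; 40, 80]

a₀ = ⌊√1602⌋ = 40.
With m₀=0, d₀=1 and mₖ₊₁ = dₖaₖ − mₖ, dₖ₊₁ = (n − mₖ₊₁²)/dₖ, aₖ₊₁ = ⌊(a₀+mₖ₊₁)/dₖ₊₁⌋:
  k=1: m=40, d=2, a=40
  k=2: m=40, d=1, a=80
d=1 and a=2a₀=80 at k=2, so the next step gives (m, d) = (40, 2) again — its k=1 value — and the period has length 2.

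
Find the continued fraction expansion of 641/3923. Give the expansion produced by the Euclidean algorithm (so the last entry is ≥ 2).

641 = 0×3923 + 641
3923 = 6×641 + 77
641 = 8×77 + 25
77 = 3×25 + 2
25 = 12×2 + 1
2 = 2×1 + 0  (stop)
So 641/3923 = [0; 6, 8, 3, 12, 2].

[0; 6, 8, 3, 12, 2]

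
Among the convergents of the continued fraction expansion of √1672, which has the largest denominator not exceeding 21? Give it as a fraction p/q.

368/9

√1672 = [40; 1, 8, 10, 8, 1, 80, …] (period length 6).
Convergents:
  p_0/q_0 = 40/1
  p_1/q_1 = 41/1
  p_2/q_2 = 368/9
  p_3/q_3 = 3721/91
q_2 = 9 ≤ 21 < 91 = q_3, so the answer is 368/9.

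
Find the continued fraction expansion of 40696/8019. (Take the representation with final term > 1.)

40696 = 5×8019 + 601
8019 = 13×601 + 206
601 = 2×206 + 189
206 = 1×189 + 17
189 = 11×17 + 2
17 = 8×2 + 1
2 = 2×1 + 0  (stop)
So 40696/8019 = [5; 13, 2, 1, 11, 8, 2].

[5; 13, 2, 1, 11, 8, 2]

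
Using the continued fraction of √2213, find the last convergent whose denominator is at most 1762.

51982/1105

√2213 = [47; 23, 1, 1, 23, 94, …] (period length 5).
Convergents:
  p_0/q_0 = 47/1
  p_1/q_1 = 1082/23
  p_2/q_2 = 1129/24
  p_3/q_3 = 2211/47
  p_4/q_4 = 51982/1105
  p_5/q_5 = 4888519/103917
q_4 = 1105 ≤ 1762 < 103917 = q_5, so the answer is 51982/1105.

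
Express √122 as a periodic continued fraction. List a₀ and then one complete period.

a₀ = ⌊√122⌋ = 11.

[11; 22]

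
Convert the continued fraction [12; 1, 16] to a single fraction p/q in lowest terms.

Using pₖ = aₖpₖ₋₁ + pₖ₋₂ and qₖ = aₖqₖ₋₁ + qₖ₋₂:
  k=0: a=12, p=12, q=1
  k=1: a=1, p=13, q=1
  k=2: a=16, p=220, q=17

220/17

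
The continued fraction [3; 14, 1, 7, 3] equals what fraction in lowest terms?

1141/372

Using pₖ = aₖpₖ₋₁ + pₖ₋₂ and qₖ = aₖqₖ₋₁ + qₖ₋₂:
  k=0: a=3, p=3, q=1
  k=1: a=14, p=43, q=14
  k=2: a=1, p=46, q=15
  k=3: a=7, p=365, q=119
  k=4: a=3, p=1141, q=372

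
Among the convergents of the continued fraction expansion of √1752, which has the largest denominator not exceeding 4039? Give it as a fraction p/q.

√1752 = [41; 1, 5, 1, 82, …] (period length 4).
Convergents:
  p_0/q_0 = 41/1
  p_1/q_1 = 42/1
  p_2/q_2 = 251/6
  p_3/q_3 = 293/7
  p_4/q_4 = 24277/580
  p_5/q_5 = 24570/587
  p_6/q_6 = 147127/3515
  p_7/q_7 = 171697/4102
q_6 = 3515 ≤ 4039 < 4102 = q_7, so the answer is 147127/3515.

147127/3515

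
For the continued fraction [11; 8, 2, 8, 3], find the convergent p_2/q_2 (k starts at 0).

189/17

Using pₖ = aₖpₖ₋₁ + pₖ₋₂, qₖ = aₖqₖ₋₁ + qₖ₋₂ (with p₋₁=1, p₋₂=0, q₋₁=0, q₋₂=1):
  k=0: a=11, p=11, q=1
  k=1: a=8, p=89, q=8
  k=2: a=2, p=189, q=17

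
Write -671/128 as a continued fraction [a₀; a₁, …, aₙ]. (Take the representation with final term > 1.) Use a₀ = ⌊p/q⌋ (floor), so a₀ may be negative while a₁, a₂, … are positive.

-671 = -6·128 + 97
128 = 1·97 + 31
97 = 3·31 + 4
31 = 7·4 + 3
4 = 1·3 + 1
3 = 3·1 + 0  (stop)
So -671/128 = [-6; 1, 3, 7, 1, 3].

[-6; 1, 3, 7, 1, 3]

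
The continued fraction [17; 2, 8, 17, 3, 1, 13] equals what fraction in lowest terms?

283778/16243

Using pₖ = aₖpₖ₋₁ + pₖ₋₂ and qₖ = aₖqₖ₋₁ + qₖ₋₂:
  k=0: a=17, p=17, q=1
  k=1: a=2, p=35, q=2
  k=2: a=8, p=297, q=17
  k=3: a=17, p=5084, q=291
  k=4: a=3, p=15549, q=890
  k=5: a=1, p=20633, q=1181
  k=6: a=13, p=283778, q=16243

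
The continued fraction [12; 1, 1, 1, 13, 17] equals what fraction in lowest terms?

8861/700

Using pₖ = aₖpₖ₋₁ + pₖ₋₂ and qₖ = aₖqₖ₋₁ + qₖ₋₂:
  k=0: a=12, p=12, q=1
  k=1: a=1, p=13, q=1
  k=2: a=1, p=25, q=2
  k=3: a=1, p=38, q=3
  k=4: a=13, p=519, q=41
  k=5: a=17, p=8861, q=700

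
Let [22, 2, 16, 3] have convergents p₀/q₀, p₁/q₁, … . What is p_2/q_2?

742/33

Using pₖ = aₖpₖ₋₁ + pₖ₋₂, qₖ = aₖqₖ₋₁ + qₖ₋₂ (with p₋₁=1, p₋₂=0, q₋₁=0, q₋₂=1):
  k=0: a=22, p=22, q=1
  k=1: a=2, p=45, q=2
  k=2: a=16, p=742, q=33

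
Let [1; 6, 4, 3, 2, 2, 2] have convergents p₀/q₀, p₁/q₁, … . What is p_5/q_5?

528/455

Using pₖ = aₖpₖ₋₁ + pₖ₋₂, qₖ = aₖqₖ₋₁ + qₖ₋₂ (with p₋₁=1, p₋₂=0, q₋₁=0, q₋₂=1):
  k=0: a=1, p=1, q=1
  k=1: a=6, p=7, q=6
  k=2: a=4, p=29, q=25
  k=3: a=3, p=94, q=81
  k=4: a=2, p=217, q=187
  k=5: a=2, p=528, q=455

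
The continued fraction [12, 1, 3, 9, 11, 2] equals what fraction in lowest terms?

10958/859

Using pₖ = aₖpₖ₋₁ + pₖ₋₂ and qₖ = aₖqₖ₋₁ + qₖ₋₂:
  k=0: a=12, p=12, q=1
  k=1: a=1, p=13, q=1
  k=2: a=3, p=51, q=4
  k=3: a=9, p=472, q=37
  k=4: a=11, p=5243, q=411
  k=5: a=2, p=10958, q=859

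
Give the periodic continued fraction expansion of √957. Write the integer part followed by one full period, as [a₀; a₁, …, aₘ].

[30; 1, 14, 2, 14, 1, 60]

a₀ = ⌊√957⌋ = 30.
With m₀=0, d₀=1 and mₖ₊₁ = dₖaₖ − mₖ, dₖ₊₁ = (n − mₖ₊₁²)/dₖ, aₖ₊₁ = ⌊(a₀+mₖ₊₁)/dₖ₊₁⌋:
  k=1: m=30, d=57, a=1
  k=2: m=27, d=4, a=14
  k=3: m=29, d=29, a=2
  k=4: m=29, d=4, a=14
  k=5: m=27, d=57, a=1
  k=6: m=30, d=1, a=60
d=1 and a=2a₀=60 at k=6, so the next step gives (m, d) = (30, 57) again — its k=1 value — and the period has length 6.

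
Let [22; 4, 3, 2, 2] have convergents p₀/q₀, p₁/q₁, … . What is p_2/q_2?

289/13

Using pₖ = aₖpₖ₋₁ + pₖ₋₂, qₖ = aₖqₖ₋₁ + qₖ₋₂ (with p₋₁=1, p₋₂=0, q₋₁=0, q₋₂=1):
  k=0: a=22, p=22, q=1
  k=1: a=4, p=89, q=4
  k=2: a=3, p=289, q=13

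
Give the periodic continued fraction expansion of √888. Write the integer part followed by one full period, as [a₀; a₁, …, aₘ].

a₀ = ⌊√888⌋ = 29.
With m₀=0, d₀=1 and mₖ₊₁ = dₖaₖ − mₖ, dₖ₊₁ = (n − mₖ₊₁²)/dₖ, aₖ₊₁ = ⌊(a₀+mₖ₊₁)/dₖ₊₁⌋:
  k=1: m=29, d=47, a=1
  k=2: m=18, d=12, a=3
  k=3: m=18, d=47, a=1
  k=4: m=29, d=1, a=58
d=1 and a=2a₀=58 at k=4, so the next step gives (m, d) = (29, 47) again — its k=1 value — and the period has length 4.

[29; 1, 3, 1, 58]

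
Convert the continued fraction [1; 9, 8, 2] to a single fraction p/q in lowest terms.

Using pₖ = aₖpₖ₋₁ + pₖ₋₂ and qₖ = aₖqₖ₋₁ + qₖ₋₂:
  k=0: a=1, p=1, q=1
  k=1: a=9, p=10, q=9
  k=2: a=8, p=81, q=73
  k=3: a=2, p=172, q=155

172/155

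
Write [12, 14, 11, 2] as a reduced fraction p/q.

Using pₖ = aₖpₖ₋₁ + pₖ₋₂ and qₖ = aₖqₖ₋₁ + qₖ₋₂:
  k=0: a=12, p=12, q=1
  k=1: a=14, p=169, q=14
  k=2: a=11, p=1871, q=155
  k=3: a=2, p=3911, q=324

3911/324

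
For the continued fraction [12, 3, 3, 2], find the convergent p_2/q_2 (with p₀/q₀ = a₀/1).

Using pₖ = aₖpₖ₋₁ + pₖ₋₂, qₖ = aₖqₖ₋₁ + qₖ₋₂ (with p₋₁=1, p₋₂=0, q₋₁=0, q₋₂=1):
  k=0: a=12, p=12, q=1
  k=1: a=3, p=37, q=3
  k=2: a=3, p=123, q=10

123/10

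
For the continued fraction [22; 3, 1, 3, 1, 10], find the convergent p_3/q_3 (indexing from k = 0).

334/15

Using pₖ = aₖpₖ₋₁ + pₖ₋₂, qₖ = aₖqₖ₋₁ + qₖ₋₂ (with p₋₁=1, p₋₂=0, q₋₁=0, q₋₂=1):
  k=0: a=22, p=22, q=1
  k=1: a=3, p=67, q=3
  k=2: a=1, p=89, q=4
  k=3: a=3, p=334, q=15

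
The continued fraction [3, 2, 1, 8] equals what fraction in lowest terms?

87/26

Fold from the inside: start with 8/1.
  1 + 1/8 = 9/8
  2 + 8/9 = 26/9
  3 + 9/26 = 87/26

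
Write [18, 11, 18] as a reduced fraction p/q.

3600/199

Fold from the inside: start with 18/1.
  11 + 1/18 = 199/18
  18 + 18/199 = 3600/199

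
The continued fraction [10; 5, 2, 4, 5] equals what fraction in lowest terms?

2607/256

Fold from the inside: start with 5/1.
  4 + 1/5 = 21/5
  2 + 5/21 = 47/21
  5 + 21/47 = 256/47
  10 + 47/256 = 2607/256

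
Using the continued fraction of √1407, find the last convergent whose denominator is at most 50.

1838/49

√1407 = [37; 1, 1, 24, 1, 1, 74, …] (period length 6).
Convergents:
  p_0/q_0 = 37/1
  p_1/q_1 = 38/1
  p_2/q_2 = 75/2
  p_3/q_3 = 1838/49
  p_4/q_4 = 1913/51
q_3 = 49 ≤ 50 < 51 = q_4, so the answer is 1838/49.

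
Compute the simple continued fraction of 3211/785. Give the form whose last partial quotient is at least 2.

3211 = 4·785 + 71
785 = 11·71 + 4
71 = 17·4 + 3
4 = 1·3 + 1
3 = 3·1 + 0  (stop)
So 3211/785 = [4; 11, 17, 1, 3].

[4; 11, 17, 1, 3]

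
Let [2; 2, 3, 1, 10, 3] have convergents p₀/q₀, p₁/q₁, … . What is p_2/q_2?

17/7

Using pₖ = aₖpₖ₋₁ + pₖ₋₂, qₖ = aₖqₖ₋₁ + qₖ₋₂ (with p₋₁=1, p₋₂=0, q₋₁=0, q₋₂=1):
  k=0: a=2, p=2, q=1
  k=1: a=2, p=5, q=2
  k=2: a=3, p=17, q=7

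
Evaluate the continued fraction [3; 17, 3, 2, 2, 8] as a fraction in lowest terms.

Using pₖ = aₖpₖ₋₁ + pₖ₋₂ and qₖ = aₖqₖ₋₁ + qₖ₋₂:
  k=0: a=3, p=3, q=1
  k=1: a=17, p=52, q=17
  k=2: a=3, p=159, q=52
  k=3: a=2, p=370, q=121
  k=4: a=2, p=899, q=294
  k=5: a=8, p=7562, q=2473

7562/2473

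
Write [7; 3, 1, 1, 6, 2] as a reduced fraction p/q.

Fold from the inside: start with 2/1.
  6 + 1/2 = 13/2
  1 + 2/13 = 15/13
  1 + 13/15 = 28/15
  3 + 15/28 = 99/28
  7 + 28/99 = 721/99

721/99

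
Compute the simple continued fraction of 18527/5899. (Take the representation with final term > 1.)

[3; 7, 9, 3, 14, 2]

18527 = 3*5899 + 830
5899 = 7*830 + 89
830 = 9*89 + 29
89 = 3*29 + 2
29 = 14*2 + 1
2 = 2*1 + 0  (stop)
So 18527/5899 = [3; 7, 9, 3, 14, 2].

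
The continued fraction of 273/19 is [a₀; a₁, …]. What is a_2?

1

273 = 14·19 + 7   →  a_0 = 14
19 = 2·7 + 5   →  a_1 = 2
7 = 1·5 + 2   →  a_2 = 1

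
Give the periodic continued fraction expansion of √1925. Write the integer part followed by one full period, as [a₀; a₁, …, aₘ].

a₀ = ⌊√1925⌋ = 43.
With m₀=0, d₀=1 and mₖ₊₁ = dₖaₖ − mₖ, dₖ₊₁ = (n − mₖ₊₁²)/dₖ, aₖ₊₁ = ⌊(a₀+mₖ₊₁)/dₖ₊₁⌋:
  k=1: m=43, d=76, a=1
  k=2: m=33, d=11, a=6
  k=3: m=33, d=76, a=1
  k=4: m=43, d=1, a=86
d=1 and a=2a₀=86 at k=4, so the next step gives (m, d) = (43, 76) again — its k=1 value — and the period has length 4.

[43; 1, 6, 1, 86]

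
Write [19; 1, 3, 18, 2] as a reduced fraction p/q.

2963/150

Using pₖ = aₖpₖ₋₁ + pₖ₋₂ and qₖ = aₖqₖ₋₁ + qₖ₋₂:
  k=0: a=19, p=19, q=1
  k=1: a=1, p=20, q=1
  k=2: a=3, p=79, q=4
  k=3: a=18, p=1442, q=73
  k=4: a=2, p=2963, q=150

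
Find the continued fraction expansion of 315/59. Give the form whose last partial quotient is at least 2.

[5; 2, 1, 19]

315 = 5*59 + 20
59 = 2*20 + 19
20 = 1*19 + 1
19 = 19*1 + 0  (stop)
So 315/59 = [5; 2, 1, 19].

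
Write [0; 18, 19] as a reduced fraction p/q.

19/343

Fold from the inside: start with 19/1.
  18 + 1/19 = 343/19
  0 + 19/343 = 19/343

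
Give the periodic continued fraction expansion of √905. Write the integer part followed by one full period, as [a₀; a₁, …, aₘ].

[30; 12, 60]

a₀ = ⌊√905⌋ = 30.
With m₀=0, d₀=1 and mₖ₊₁ = dₖaₖ − mₖ, dₖ₊₁ = (n − mₖ₊₁²)/dₖ, aₖ₊₁ = ⌊(a₀+mₖ₊₁)/dₖ₊₁⌋:
  k=1: m=30, d=5, a=12
  k=2: m=30, d=1, a=60
d=1 and a=2a₀=60 at k=2, so the next step gives (m, d) = (30, 5) again — its k=1 value — and the period has length 2.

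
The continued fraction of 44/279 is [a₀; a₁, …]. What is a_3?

44 = 0·279 + 44   →  a_0 = 0
279 = 6·44 + 15   →  a_1 = 6
44 = 2·15 + 14   →  a_2 = 2
15 = 1·14 + 1   →  a_3 = 1

1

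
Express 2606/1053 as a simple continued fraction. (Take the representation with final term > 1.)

[2; 2, 9, 2, 3, 3, 2]

2606 = 2×1053 + 500
1053 = 2×500 + 53
500 = 9×53 + 23
53 = 2×23 + 7
23 = 3×7 + 2
7 = 3×2 + 1
2 = 2×1 + 0  (stop)
So 2606/1053 = [2; 2, 9, 2, 3, 3, 2].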